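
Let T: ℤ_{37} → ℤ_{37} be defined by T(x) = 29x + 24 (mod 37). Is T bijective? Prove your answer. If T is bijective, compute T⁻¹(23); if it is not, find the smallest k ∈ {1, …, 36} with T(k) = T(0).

Suppose T(a) = T(b) in ℤ_{37}. Then 29a + 24 ≡ 29b + 24 (mod 37), thus 29(a − b) ≡ 0 (mod 37).
Since gcd(29, 37) = 1, 29 is invertible modulo 37, therefore a − b ≡ 0 (mod 37), i.e. a = b.
We now compute 29⁻¹ mod 37 explicitly. Euclid's algorithm: 37 = 1·29 + 8, 29 = 3·8 + 5, 8 = 1·5 + 3, 5 = 1·3 + 2, 3 = 1·2 + 1; back-substituting gives 1 = 23·29 − 18·37, so 29⁻¹ ≡ 23 (mod 37).
Then y ↦ 23(y − 24) is a two-sided inverse to T, so every y ∈ ℤ_{37} has a preimage.
Hence T is bijective.
Since T is bijective, we compute T⁻¹(23): solve 29x + 24 ≡ 23 (mod 37), i.e. 29x ≡ 36 (mod 37).
Multiplying by 29⁻¹ = 23 gives x ≡ 23·36 = 828 = 22·37 + 14 ≡ 14 (mod 37).
Check: T(14) = 29·14 + 24 = 430 = 11·37 + 23 ≡ 23 (mod 37).

14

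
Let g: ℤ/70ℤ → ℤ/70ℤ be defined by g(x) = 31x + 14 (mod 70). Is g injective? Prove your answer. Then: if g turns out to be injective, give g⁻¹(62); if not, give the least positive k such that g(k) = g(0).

58

If g(a) = g(b), then 31a ≡ 31b (mod 70). Because gcd(31, 70) = 1, we may cancel 31 to get a ≡ b (mod 70).
Thus g is injective.
We now compute 31⁻¹ mod 70 explicitly. Euclid's algorithm: 70 = 2·31 + 8, 31 = 3·8 + 7, 8 = 1·7 + 1; back-substituting gives 1 = 61·31 − 27·70, so 31⁻¹ ≡ 61 (mod 70).
Since g is injective, we find g⁻¹(62): we need 31x ≡ 62 − 14 ≡ 48 (mod 70). Using 31⁻¹ = 61: x ≡ 61·48 = 2928 = 41·70 + 58, so x = 58.
Check: g(58) = 31·58 + 14 = 1812 = 25·70 + 62 ≡ 62 (mod 70).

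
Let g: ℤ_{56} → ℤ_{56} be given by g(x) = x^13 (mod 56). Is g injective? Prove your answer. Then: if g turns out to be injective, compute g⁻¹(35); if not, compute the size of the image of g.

g(0) = 0^13 = 0.
g(14): Repeated squaring mod 56: 14^1 ≡ 14, 14^2 ≡ 14² = 196 ≡ 28, 14^4 ≡ 28² = 784 ≡ 0, 14^8 ≡ 0² = 0. Since 13 = 8 + 4 + 1, 14^13 ≡ 0·0·14: 0·0 = 0, then 0·14 = 0. So 14^13 ≡ 0 (mod 56).
So g(0) = g(14) = 0 while 0 ≠ 14, therefore g is not injective.
Since g is not injective, we determine |image(g)|. Computing x^13 mod 56 for each x (by repeated squaring, reducing mod 56 at every step), the values g(0), g(1), …, g(55) are: 0, 1, 16, 3, 32, 5, 48, 7, 8, 9, 24, 11, 40, 13, 0, 15, 16, 17, 32, 19, 48, 21, 8, 23, 24, 25, 40, 27, 0, 29, 16, 31, 32, 33, 48, 35, 8, 37, 24, 39, 40, 41, 0, 43, 16, 45, 32, 47, 48, 49, 8, 51, 24, 53, 40, 55.
The distinct values are {0, 1, 3, 5, 7, 8, 9, 11, 13, 15, 16, 17, 19, 21, 23, 24, 25, 27, 29, 31, 32, 33, 35, 37, 39, 40, 41, 43, 45, 47, 48, 49, 51, 53, 55}; there are 35 of them.

35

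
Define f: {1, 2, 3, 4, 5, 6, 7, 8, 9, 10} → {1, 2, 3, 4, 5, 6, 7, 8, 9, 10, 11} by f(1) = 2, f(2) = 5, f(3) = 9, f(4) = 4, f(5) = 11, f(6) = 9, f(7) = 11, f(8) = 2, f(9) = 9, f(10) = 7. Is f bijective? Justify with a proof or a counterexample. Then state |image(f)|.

6

f(3) = 9 = f(6) with 3 ≠ 6, so f is not injective, hence not bijective.
The image of f is {2, 4, 5, 7, 9, 11}, which has 6 elements.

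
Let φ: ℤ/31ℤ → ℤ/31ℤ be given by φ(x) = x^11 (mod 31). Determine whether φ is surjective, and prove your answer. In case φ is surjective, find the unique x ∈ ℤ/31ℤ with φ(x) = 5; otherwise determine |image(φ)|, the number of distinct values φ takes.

Since 31 is prime, the nonzero elements of ℤ/31ℤ form a cyclic group of order 30.
As gcd(11, 30) = 1, raising to the 11th power is a bijection on this group: if a^11 ≡ b^11 then (ab^{−1})^11 = 1, and the only element of order dividing gcd(11, 30) = 1 is 1, so a = b.
With φ(0) = 0 this makes φ injective on all of ℤ/31ℤ, hence bijective (finite equal-size domain and codomain). In particular φ is surjective.
Since φ is surjective, we find the preimage of 5. The inverse of x ↦ x^11 on (ℤ/31ℤ)^× is x ↦ x^11, because 11·11 = 121 = 4·30 + 1 ≡ 1 (mod 30) and x^{30} = 1 for x ≠ 0 (Fermat). So φ⁻¹(5) = 5^11 mod 31.
Repeated squaring mod 31: 5^1 ≡ 5, 5^2 ≡ 5² = 25, 5^4 ≡ 25² = 625 ≡ 5, 5^8 ≡ 5² = 25. Since 11 = 8 + 2 + 1, 5^11 ≡ 25·25·5: 25·25 = 625 ≡ 5, then 5·5 = 25. So 5^11 ≡ 25 (mod 31).
Hence φ⁻¹(5) = 25.

25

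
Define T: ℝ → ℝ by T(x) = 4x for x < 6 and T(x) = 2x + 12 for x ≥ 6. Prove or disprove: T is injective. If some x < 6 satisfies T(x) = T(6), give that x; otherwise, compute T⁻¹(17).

Both pieces are strictly increasing (slopes 4 and 2), so each is injective on its own interval.
The left piece maps (−∞, 6) onto (−∞, 24); the right piece maps [6, ∞) onto [24, ∞).
These images are disjoint, so no value is attained by both pieces. Hence T is injective.
Because the two images are disjoint, no x < 6 has T(x) = T(6), so we compute T⁻¹(17): 17 lies in (−∞, 24), so solve 4x = 17: x = (17 − 0)/4 = 17/4.

17/4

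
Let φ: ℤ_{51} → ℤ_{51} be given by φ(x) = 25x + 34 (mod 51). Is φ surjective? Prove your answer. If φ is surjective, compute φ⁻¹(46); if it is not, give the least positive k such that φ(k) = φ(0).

27

Since gcd(25, 51) = 1, 25 is invertible modulo 51. Euclid's algorithm: 51 = 2·25 + 1; back-substituting gives 1 = 49·25 − 24·51, so 25⁻¹ ≡ 49 (mod 51).
Then y ↦ 49(y − 34) is a two-sided inverse to φ, so every y ∈ ℤ_{51} has a preimage.
Therefore φ is surjective.
Since φ is surjective, we compute φ⁻¹(46): solve 25x + 34 ≡ 46 (mod 51), i.e. 25x ≡ 12 (mod 51).
Multiplying by 25⁻¹ = 49 gives x ≡ 49·12 = 588 = 11·51 + 27 ≡ 27 (mod 51).
Check: φ(27) = 25·27 + 34 = 709 = 13·51 + 46 ≡ 46 (mod 51).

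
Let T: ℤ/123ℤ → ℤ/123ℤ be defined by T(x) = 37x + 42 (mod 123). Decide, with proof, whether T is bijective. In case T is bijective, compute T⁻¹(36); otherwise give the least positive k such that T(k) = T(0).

If T(x_1) = T(x_2), then 37x_1 ≡ 37x_2 (mod 123). Because gcd(37, 123) = 1, we may cancel 37 to get x_1 ≡ x_2 (mod 123).
We now compute 37⁻¹ mod 123 explicitly. Euclid's algorithm: 123 = 3·37 + 12, 37 = 3·12 + 1; back-substituting gives 1 = 10·37 − 3·123, so 37⁻¹ ≡ 10 (mod 123).
For any y ∈ ℤ/123ℤ, x = 10(y − 42) mod 123 satisfies T(x) = 37·10(y − 42) + 42 ≡ y (since 37·10 ≡ 1 mod 123). So every y has a preimage.
Hence T is bijective.
Since T is bijective, we find T⁻¹(36): we need 37x ≡ 36 − 42 ≡ 117 (mod 123). Using 37⁻¹ = 10: x ≡ 10·117 = 1170 = 9·123 + 63, so x = 63.
Check: T(63) = 37·63 + 42 = 2373 = 19·123 + 36 ≡ 36 (mod 123).

63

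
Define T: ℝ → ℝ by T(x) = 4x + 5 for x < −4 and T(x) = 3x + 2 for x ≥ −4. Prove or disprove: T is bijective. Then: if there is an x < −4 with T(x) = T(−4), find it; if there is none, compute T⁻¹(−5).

Both pieces are strictly increasing (slopes 4 and 3), so each is injective on its own interval.
The left piece maps (−∞, −4) onto (−∞, −11); the right piece maps [−4, ∞) onto [−10, ∞).
The images leave a gap (−11 has no preimage), so T is not surjective, hence not bijective.
Because the two images are disjoint, no x < −4 has T(x) = T(−4), so we compute T⁻¹(−5): −5 lies in [−10, ∞), so solve 3x + 2 = −5: x = (−5 − 2)/3 = −7/3.

-7/3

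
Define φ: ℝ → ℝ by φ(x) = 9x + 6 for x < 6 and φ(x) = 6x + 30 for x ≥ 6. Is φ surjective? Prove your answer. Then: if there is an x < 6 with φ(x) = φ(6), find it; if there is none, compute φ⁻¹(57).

17/3

Both pieces are strictly increasing (slopes 9 and 6), so each is injective on its own interval.
The left piece maps (−∞, 6) onto (−∞, 60); the right piece maps [6, ∞) onto [66, ∞).
The union (−∞, 60) ∪ [66, ∞) omits the interval between 60 and 66; in particular 60 has no preimage. So φ is not surjective.
Because the two images are disjoint, no x < 6 has φ(x) = φ(6), so we compute φ⁻¹(57): 57 lies in (−∞, 60), so solve 9x + 6 = 57: x = (57 − 6)/9 = 17/3.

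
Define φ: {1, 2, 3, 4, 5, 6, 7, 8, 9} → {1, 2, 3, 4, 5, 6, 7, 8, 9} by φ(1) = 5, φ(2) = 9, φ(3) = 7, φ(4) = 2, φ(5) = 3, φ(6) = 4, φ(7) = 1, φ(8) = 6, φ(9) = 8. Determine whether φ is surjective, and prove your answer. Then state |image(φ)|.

Every element of the codomain has a preimage: 1 = φ(7), 2 = φ(4), 3 = φ(5), 4 = φ(6), 5 = φ(1), 6 = φ(8), 7 = φ(3), 8 = φ(9), 9 = φ(2).
So φ is surjective.
The image of φ is {1, 2, 3, 4, 5, 6, 7, 8, 9}, which has 9 elements.

9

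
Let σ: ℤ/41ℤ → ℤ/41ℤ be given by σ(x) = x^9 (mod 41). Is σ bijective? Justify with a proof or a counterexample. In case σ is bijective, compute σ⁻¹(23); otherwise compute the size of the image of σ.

Since 41 is prime, the nonzero elements of ℤ/41ℤ form a cyclic group of order 40.
As gcd(9, 40) = 1, raising to the 9th power is a bijection on this group: if a^9 ≡ b^9 then (ab^{−1})^9 = 1, and the only element of order dividing gcd(9, 40) = 1 is 1, so a = b.
With σ(0) = 0 this makes σ injective on all of ℤ/41ℤ, hence bijective (finite equal-size domain and codomain). In particular σ is bijective.
Since σ is bijective, we find the preimage of 23. The inverse of x ↦ x^9 on (ℤ/41ℤ)^× is x ↦ x^9, because 9·9 = 81 = 2·40 + 1 ≡ 1 (mod 40) and x^{40} = 1 for x ≠ 0 (Fermat). So σ⁻¹(23) = 23^9 mod 41.
Repeated squaring mod 41: 23^1 ≡ 23, 23^2 ≡ 23² = 529 ≡ 37, 23^4 ≡ 37² = 1369 ≡ 16, 23^8 ≡ 16² = 256 ≡ 10. Since 9 = 8 + 1, 23^9 ≡ 10·23: 10·23 = 230 ≡ 25. So 23^9 ≡ 25 (mod 41).
Hence σ⁻¹(23) = 25.

25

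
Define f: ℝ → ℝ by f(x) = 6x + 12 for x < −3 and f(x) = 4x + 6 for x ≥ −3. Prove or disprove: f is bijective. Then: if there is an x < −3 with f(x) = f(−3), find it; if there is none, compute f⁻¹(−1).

Both pieces are strictly increasing (slopes 6 and 4), so each is injective on its own interval.
The left piece maps (−∞, −3) onto (−∞, −6); the right piece maps [−3, ∞) onto [−6, ∞).
Since −6 = −6, the images partition ℝ: f is injective and surjective, hence bijective.
Because the two images are disjoint, no x < −3 has f(x) = f(−3), so we compute f⁻¹(−1): −1 lies in [−6, ∞), so solve 4x + 6 = −1: x = (−1 − 6)/4 = −7/4.

-7/4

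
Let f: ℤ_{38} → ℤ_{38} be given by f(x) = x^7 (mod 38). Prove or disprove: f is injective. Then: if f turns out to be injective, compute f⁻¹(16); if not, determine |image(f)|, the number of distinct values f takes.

Computing x^7 mod 38 for each x (by repeated squaring, reducing mod 38 at every step), the values f(0), f(1), …, f(37) are: 0, 1, 14, 21, 6, 35, 28, 7, 8, 23, 34, 11, 12, 29, 22, 13, 36, 5, 18, 19, 20, 33, 2, 25, 16, 9, 26, 27, 4, 15, 30, 31, 10, 3, 32, 17, 24, 37.
Every element of ℤ_{38} appears exactly once in this list, so f is a bijection, and in particular injective.
Since f is injective, we read off the preimage of 16 from the same table: f(24) = 16, so f⁻¹(16) = 24.

24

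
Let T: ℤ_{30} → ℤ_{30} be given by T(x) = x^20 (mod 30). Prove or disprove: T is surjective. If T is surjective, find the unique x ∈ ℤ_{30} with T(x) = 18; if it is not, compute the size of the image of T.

8

T(2): Repeated squaring mod 30: 2^1 ≡ 2, 2^2 ≡ 2² = 4, 2^4 ≡ 4² = 16, 2^8 ≡ 16² = 256 ≡ 16, 2^16 ≡ 16² = 256 ≡ 16. Since 20 = 16 + 4, 2^20 ≡ 16·16: 16·16 = 256 ≡ 16. So 2^20 ≡ 16 (mod 30).
T(4): Repeated squaring mod 30: 4^1 ≡ 4, 4^2 ≡ 4² = 16, 4^4 ≡ 16² = 256 ≡ 16, 4^8 ≡ 16² = 256 ≡ 16, 4^16 ≡ 16² = 256 ≡ 16. Since 20 = 16 + 4, 4^20 ≡ 16·16: 16·16 = 256 ≡ 16. So 4^20 ≡ 16 (mod 30).
So T(2) = T(4) = 16 while 2 ≠ 4, so T is not injective.
A non-injective map from the 30-element set ℤ_{30} to itself takes at most 29 distinct values, so it cannot be surjective. Hence T is not surjective.
Since T is not surjective, we determine |image(T)|. Computing x^20 mod 30 for each x (by repeated squaring, reducing mod 30 at every step), the values T(0), T(1), …, T(29) are: 0, 1, 16, 21, 16, 25, 6, 1, 16, 21, 10, 1, 6, 1, 16, 15, 16, 1, 6, 1, 10, 21, 16, 1, 6, 25, 16, 21, 16, 1.
The distinct values are {0, 1, 6, 10, 15, 16, 21, 25}; there are 8 of them.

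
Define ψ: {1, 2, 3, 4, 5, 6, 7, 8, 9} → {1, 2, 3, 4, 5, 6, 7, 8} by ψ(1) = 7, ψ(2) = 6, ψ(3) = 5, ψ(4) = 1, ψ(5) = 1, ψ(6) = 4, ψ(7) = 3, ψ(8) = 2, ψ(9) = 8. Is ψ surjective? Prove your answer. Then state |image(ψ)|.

Every element of the codomain has a preimage: 1 = ψ(4), 2 = ψ(8), 3 = ψ(7), 4 = ψ(6), 5 = ψ(3), 6 = ψ(2), 7 = ψ(1), 8 = ψ(9).
Therefore ψ is surjective.
The image of ψ is {1, 2, 3, 4, 5, 6, 7, 8}, which has 8 elements.

8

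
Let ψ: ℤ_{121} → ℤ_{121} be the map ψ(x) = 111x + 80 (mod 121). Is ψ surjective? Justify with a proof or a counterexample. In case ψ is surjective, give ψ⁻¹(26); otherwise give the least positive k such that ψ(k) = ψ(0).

78

Since gcd(111, 121) = 1, 111 is invertible modulo 121. Euclid's algorithm: 121 = 1·111 + 10, 111 = 11·10 + 1; back-substituting gives 1 = 12·111 − 11·121, so 111⁻¹ ≡ 12 (mod 121).
For any y ∈ ℤ_{121}, x = 12(y − 80) mod 121 satisfies ψ(x) = 111·12(y − 80) + 80 ≡ y (since 111·12 ≡ 1 mod 121). So every y has a preimage.
Therefore ψ is surjective.
Since ψ is surjective, we compute ψ⁻¹(26): solve 111x + 80 ≡ 26 (mod 121), i.e. 111x ≡ 67 (mod 121).
Multiplying by 111⁻¹ = 12 gives x ≡ 12·67 = 804 = 6·121 + 78 ≡ 78 (mod 121).
Check: ψ(78) = 111·78 + 80 = 8738 = 72·121 + 26 ≡ 26 (mod 121).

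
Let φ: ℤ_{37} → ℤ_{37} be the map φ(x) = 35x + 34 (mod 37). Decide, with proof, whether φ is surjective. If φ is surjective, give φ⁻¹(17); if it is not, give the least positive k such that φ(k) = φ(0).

Since gcd(35, 37) = 1, 35 is invertible modulo 37. Euclid's algorithm: 37 = 1·35 + 2, 35 = 17·2 + 1; back-substituting gives 1 = 18·35 − 17·37, so 35⁻¹ ≡ 18 (mod 37).
Then y ↦ 18(y − 34) is a two-sided inverse to φ, so every y ∈ ℤ_{37} has a preimage.
So φ is surjective.
Since φ is surjective, we find φ⁻¹(17): we need 35x ≡ 17 − 34 ≡ 20 (mod 37). Using 35⁻¹ = 18: x ≡ 18·20 = 360 = 9·37 + 27, so x = 27.
Check: φ(27) = 35·27 + 34 = 979 = 26·37 + 17 ≡ 17 (mod 37).

27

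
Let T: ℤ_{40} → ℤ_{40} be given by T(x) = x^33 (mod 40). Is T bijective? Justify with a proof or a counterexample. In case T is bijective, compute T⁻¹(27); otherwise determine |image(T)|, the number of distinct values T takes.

T(0) = 0^33 = 0.
T(10): Repeated squaring mod 40: 10^1 ≡ 10, 10^2 ≡ 10² = 100 ≡ 20, 10^4 ≡ 20² = 400 ≡ 0, 10^8 ≡ 0² = 0, 10^16 ≡ 0² = 0, 10^32 ≡ 0² = 0. Since 33 = 32 + 1, 10^33 ≡ 0·10: 0·10 = 0. So 10^33 ≡ 0 (mod 40).
So T(0) = T(10) = 0 while 0 ≠ 10, therefore T is not injective, hence not bijective.
Since T is not bijective, we determine |image(T)|. Computing x^33 mod 40 for each x (by repeated squaring, reducing mod 40 at every step), the values T(0), T(1), …, T(39) are: 0, 1, 32, 3, 24, 5, 16, 7, 8, 9, 0, 11, 32, 13, 24, 15, 16, 17, 8, 19, 0, 21, 32, 23, 24, 25, 16, 27, 8, 29, 0, 31, 32, 33, 24, 35, 16, 37, 8, 39.
The distinct values are {0, 1, 3, 5, 7, 8, 9, 11, 13, 15, 16, 17, 19, 21, 23, 24, 25, 27, 29, 31, 32, 33, 35, 37, 39}; there are 25 of them.

25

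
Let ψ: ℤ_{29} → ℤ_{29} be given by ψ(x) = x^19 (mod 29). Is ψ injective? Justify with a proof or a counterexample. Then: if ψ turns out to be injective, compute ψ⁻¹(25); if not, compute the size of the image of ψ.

23

Since 29 is prime, the nonzero elements of ℤ_{29} form a cyclic group of order 28.
As gcd(19, 28) = 1, raising to the 19th power is a bijection on this group: if a^19 ≡ b^19 then (ab^{−1})^19 = 1, and the only element of order dividing gcd(19, 28) = 1 is 1, so a = b.
With ψ(0) = 0 this makes ψ injective on all of ℤ_{29}, hence bijective (finite equal-size domain and codomain). In particular ψ is injective.
Since ψ is injective, we find the preimage of 25. The inverse of x ↦ x^19 on (ℤ_{29})^× is x ↦ x^3, because 19·3 = 57 = 2·28 + 1 ≡ 1 (mod 28) and x^{28} = 1 for x ≠ 0 (Fermat). So ψ⁻¹(25) = 25^3 mod 29.
Repeated squaring mod 29: 25^1 ≡ 25, 25^2 ≡ 25² = 625 ≡ 16. Since 3 = 2 + 1, 25^3 ≡ 16·25: 16·25 = 400 ≡ 23. So 25^3 ≡ 23 (mod 29).
Hence ψ⁻¹(25) = 23.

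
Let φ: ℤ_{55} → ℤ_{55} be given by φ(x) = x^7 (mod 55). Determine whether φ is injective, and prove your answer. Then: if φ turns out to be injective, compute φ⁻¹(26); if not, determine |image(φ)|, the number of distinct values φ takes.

Computing x^7 mod 55 for each x (by repeated squaring, reducing mod 55 at every step), the values φ(0), φ(1), …, φ(54) are: 0, 1, 18, 42, 49, 25, 41, 28, 2, 4, 10, 11, 23, 7, 9, 5, 36, 8, 17, 24, 15, 21, 33, 12, 29, 20, 16, 3, 52, 39, 35, 26, 43, 22, 34, 40, 31, 38, 47, 19, 50, 46, 48, 32, 44, 45, 51, 53, 27, 14, 30, 6, 13, 37, 54.
Every element of ℤ_{55} appears exactly once in this list, so φ is a bijection, and in particular injective.
Since φ is injective, we read off the preimage of 26 from the same table: φ(31) = 26, so φ⁻¹(26) = 31.

31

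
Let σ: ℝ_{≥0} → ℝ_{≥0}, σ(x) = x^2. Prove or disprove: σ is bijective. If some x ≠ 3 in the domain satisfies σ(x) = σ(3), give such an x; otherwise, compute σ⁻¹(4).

2

On ℝ_{≥0}, x ↦ x^2 is strictly increasing (injective) and for any y ∈ ℝ_{≥0} the 2nd root y^{1/2} lies in ℝ_{≥0} (surjective). So σ is bijective.
Since x ↦ x^2 is strictly increasing on ℝ_{≥0}, it is injective there, so no x ≠ 3 in the domain has σ(x) = σ(3). We therefore compute σ⁻¹(4) = 4^{1/2} = 2 (indeed 2^2 = 4).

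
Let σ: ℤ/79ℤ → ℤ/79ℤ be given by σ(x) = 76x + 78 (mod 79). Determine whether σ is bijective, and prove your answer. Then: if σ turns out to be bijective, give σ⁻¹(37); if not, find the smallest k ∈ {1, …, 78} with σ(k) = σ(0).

40

By definition, σ is injective if σ(a) = σ(b) implies a = b.
If σ(a) = σ(b), then 76a ≡ 76b (mod 79). Because gcd(76, 79) = 1, we may cancel 76 to get a ≡ b (mod 79).
We now compute 76⁻¹ mod 79 explicitly. Euclid's algorithm: 79 = 1·76 + 3, 76 = 25·3 + 1; back-substituting gives 1 = 26·76 − 25·79, so 76⁻¹ ≡ 26 (mod 79).
For any y ∈ ℤ/79ℤ, x = 26(y − 78) mod 79 satisfies σ(x) = 76·26(y − 78) + 78 ≡ y (since 76·26 ≡ 1 mod 79). So every y has a preimage.
Hence σ is bijective.
Since σ is bijective, we compute σ⁻¹(37): solve 76x + 78 ≡ 37 (mod 79), i.e. 76x ≡ 38 (mod 79).
Multiplying by 76⁻¹ = 26 gives x ≡ 26·38 = 988 = 12·79 + 40 ≡ 40 (mod 79).
Check: σ(40) = 76·40 + 78 = 3118 = 39·79 + 37 ≡ 37 (mod 79).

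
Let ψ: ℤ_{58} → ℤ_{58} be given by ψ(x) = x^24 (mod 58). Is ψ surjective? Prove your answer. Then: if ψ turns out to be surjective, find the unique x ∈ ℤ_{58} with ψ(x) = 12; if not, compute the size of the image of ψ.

16

ψ(3): Repeated squaring mod 58: 3^1 ≡ 3, 3^2 ≡ 3² = 9, 3^4 ≡ 9² = 81 ≡ 23, 3^8 ≡ 23² = 529 ≡ 7, 3^16 ≡ 7² = 49. Since 24 = 16 + 8, 3^24 ≡ 49·7: 49·7 = 343 ≡ 53. So 3^24 ≡ 53 (mod 58).
ψ(7): Repeated squaring mod 58: 7^1 ≡ 7, 7^2 ≡ 7² = 49, 7^4 ≡ 49² = 2401 ≡ 23, 7^8 ≡ 23² = 529 ≡ 7, 7^16 ≡ 7² = 49. Since 24 = 16 + 8, 7^24 ≡ 49·7: 49·7 = 343 ≡ 53. So 7^24 ≡ 53 (mod 58).
So ψ(3) = ψ(7) = 53 while 3 ≠ 7, therefore ψ is not injective.
A non-injective map from the 58-element set ℤ_{58} to itself takes at most 57 distinct values, so it cannot be surjective. So ψ is not surjective.
Since ψ is not surjective, we determine |image(ψ)|. Computing x^24 mod 58 for each x (by repeated squaring, reducing mod 58 at every step), the values ψ(0), ψ(1), …, ψ(57) are: 0, 1, 20, 53, 52, 49, 16, 53, 54, 25, 52, 7, 30, 7, 16, 45, 36, 1, 36, 23, 54, 25, 24, 45, 20, 23, 24, 49, 30, 29, 30, 49, 24, 23, 20, 45, 24, 25, 54, 23, 36, 1, 36, 45, 16, 7, 30, 7, 52, 25, 54, 53, 16, 49, 52, 53, 20, 1.
The distinct values are {0, 1, 7, 16, 20, 23, 24, 25, 29, 30, 36, 45, 49, 52, 53, 54}; there are 16 of them.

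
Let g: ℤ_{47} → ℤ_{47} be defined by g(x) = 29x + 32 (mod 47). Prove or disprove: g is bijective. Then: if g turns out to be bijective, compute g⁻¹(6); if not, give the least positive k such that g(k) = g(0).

38

Suppose g(s) = g(t) in ℤ_{47}. Then 29s + 32 ≡ 29t + 32 (mod 47), therefore 29(s − t) ≡ 0 (mod 47).
Since gcd(29, 47) = 1, 29 is invertible modulo 47, thus s − t ≡ 0 (mod 47), i.e. s = t.
We now compute 29⁻¹ mod 47 explicitly. Euclid's algorithm: 47 = 1·29 + 18, 29 = 1·18 + 11, 18 = 1·11 + 7, 11 = 1·7 + 4, 7 = 1·4 + 3, 4 = 1·3 + 1; back-substituting gives 1 = 13·29 − 8·47, so 29⁻¹ ≡ 13 (mod 47).
Then y ↦ 13(y − 32) is a two-sided inverse to g, so every y ∈ ℤ_{47} has a preimage.
Hence g is bijective.
Since g is bijective, we find g⁻¹(6): we need 29x ≡ 6 − 32 ≡ 21 (mod 47). Using 29⁻¹ = 13: x ≡ 13·21 = 273 = 5·47 + 38, so x = 38.
Check: g(38) = 29·38 + 32 = 1134 = 24·47 + 6 ≡ 6 (mod 47).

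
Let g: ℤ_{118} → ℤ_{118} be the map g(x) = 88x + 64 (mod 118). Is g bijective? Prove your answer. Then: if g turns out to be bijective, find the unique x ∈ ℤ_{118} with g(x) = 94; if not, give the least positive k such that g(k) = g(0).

59

By definition, g is injective if g(a) = g(b) implies a = b.
We have gcd(88, 118) = 2 > 1. Taking a = 0 and b = 59: g(0) = 64 and g(59) = 88·59 + 64 = 5256 ≡ 64 (mod 118).
So g(0) = g(59) while 0 ≠ 59, thus g is not injective, hence not bijective.
Since g is not bijective, we find the least positive k with g(k) = g(0): this means 88k ≡ 0 (mod 118), i.e. 118 ∣ 88k. Since gcd(88, 118) = 2, dividing through by 2 this holds exactly when 59 ∣ 44k, and as gcd(44, 59) = 1, exactly when 59 ∣ k.
The smallest positive such k is 59.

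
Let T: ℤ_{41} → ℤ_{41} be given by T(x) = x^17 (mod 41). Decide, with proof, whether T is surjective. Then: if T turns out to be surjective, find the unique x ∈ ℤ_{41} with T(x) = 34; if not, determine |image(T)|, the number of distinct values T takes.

Since 41 is prime, the nonzero elements of ℤ_{41} form a cyclic group of order 40.
As gcd(17, 40) = 1, raising to the 17th power is a bijection on this group: if u^17 ≡ v^17 then (uv^{−1})^17 = 1, and the only element of order dividing gcd(17, 40) = 1 is 1, so u = v.
With T(0) = 0 this makes T injective on all of ℤ_{41}, hence bijective (finite equal-size domain and codomain). In particular T is surjective.
Since T is surjective, we find the preimage of 34. The inverse of x ↦ x^17 on (ℤ_{41})^× is x ↦ x^33, because 17·33 = 561 = 14·40 + 1 ≡ 1 (mod 40) and x^{40} = 1 for x ≠ 0 (Fermat). So T⁻¹(34) = 34^33 mod 41.
Repeated squaring mod 41: 34^1 ≡ 34, 34^2 ≡ 34² = 1156 ≡ 8, 34^4 ≡ 8² = 64 ≡ 23, 34^8 ≡ 23² = 529 ≡ 37, 34^16 ≡ 37² = 1369 ≡ 16, 34^32 ≡ 16² = 256 ≡ 10. Since 33 = 32 + 1, 34^33 ≡ 10·34: 10·34 = 340 ≡ 12. So 34^33 ≡ 12 (mod 41).
Hence T⁻¹(34) = 12.

12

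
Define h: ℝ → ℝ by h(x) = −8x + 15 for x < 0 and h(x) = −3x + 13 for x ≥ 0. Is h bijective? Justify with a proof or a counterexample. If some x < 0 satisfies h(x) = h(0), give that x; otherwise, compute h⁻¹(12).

1/3

Both pieces are strictly decreasing (slopes −8 and −3), so each is injective on its own interval.
The left piece maps (−∞, 0) onto (15, ∞); the right piece maps [0, ∞) onto (−∞, 13].
The images leave a gap (15 has no preimage), so h is not surjective, hence not bijective.
Because the two images are disjoint, no x < 0 has h(x) = h(0), so we compute h⁻¹(12): 12 lies in (−∞, 13], so solve −3x + 13 = 12: x = (12 − 13)/(−3) = 1/3.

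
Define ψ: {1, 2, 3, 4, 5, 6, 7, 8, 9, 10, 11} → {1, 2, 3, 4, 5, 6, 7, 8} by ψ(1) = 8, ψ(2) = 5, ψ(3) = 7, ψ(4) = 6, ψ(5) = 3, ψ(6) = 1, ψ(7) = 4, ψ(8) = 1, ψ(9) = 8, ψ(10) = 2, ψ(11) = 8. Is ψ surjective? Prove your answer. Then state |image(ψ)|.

8

Every element of the codomain has a preimage: 1 = ψ(6), 2 = ψ(10), 3 = ψ(5), 4 = ψ(7), 5 = ψ(2), 6 = ψ(4), 7 = ψ(3), 8 = ψ(1).
Hence ψ is surjective.
The image of ψ is {1, 2, 3, 4, 5, 6, 7, 8}, which has 8 elements.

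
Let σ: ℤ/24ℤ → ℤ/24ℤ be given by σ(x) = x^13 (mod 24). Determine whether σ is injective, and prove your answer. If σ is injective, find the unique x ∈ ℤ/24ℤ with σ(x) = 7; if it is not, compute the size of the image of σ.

15

σ(0) = 0^13 = 0.
σ(6): Repeated squaring mod 24: 6^1 ≡ 6, 6^2 ≡ 6² = 36 ≡ 12, 6^4 ≡ 12² = 144 ≡ 0, 6^8 ≡ 0² = 0. Since 13 = 8 + 4 + 1, 6^13 ≡ 0·0·6: 0·0 = 0, then 0·6 = 0. So 6^13 ≡ 0 (mod 24).
So σ(0) = σ(6) = 0 while 0 ≠ 6, so σ is not injective.
Since σ is not injective, we determine |image(σ)|. Computing x^13 mod 24 for each x (by repeated squaring, reducing mod 24 at every step), the values σ(0), σ(1), …, σ(23) are: 0, 1, 8, 3, 16, 5, 0, 7, 8, 9, 16, 11, 0, 13, 8, 15, 16, 17, 0, 19, 8, 21, 16, 23.
The distinct values are {0, 1, 3, 5, 7, 8, 9, 11, 13, 15, 16, 17, 19, 21, 23}; there are 15 of them.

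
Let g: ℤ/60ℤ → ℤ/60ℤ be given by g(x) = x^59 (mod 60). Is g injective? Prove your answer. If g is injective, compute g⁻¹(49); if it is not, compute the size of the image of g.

g(0) = 0^59 = 0.
g(30): Repeated squaring mod 60: 30^1 ≡ 30, 30^2 ≡ 30² = 900 ≡ 0, 30^4 ≡ 0² = 0, 30^8 ≡ 0² = 0, 30^16 ≡ 0² = 0, 30^32 ≡ 0² = 0. Since 59 = 32 + 16 + 8 + 2 + 1, 30^59 ≡ 0·0·0·0·30: 0·0 = 0, then 0·0 = 0, then 0·0 = 0, then 0·30 = 0. So 30^59 ≡ 0 (mod 60).
So g(0) = g(30) = 0 while 0 ≠ 30, so g is not injective.
Since g is not injective, we determine |image(g)|. Computing x^59 mod 60 for each x (by repeated squaring, reducing mod 60 at every step), the values g(0), g(1), …, g(59) are: 0, 1, 8, 27, 4, 5, 36, 43, 32, 9, 40, 11, 48, 37, 44, 15, 16, 53, 12, 19, 20, 21, 28, 47, 24, 25, 56, 3, 52, 29, 0, 31, 8, 57, 4, 35, 36, 13, 32, 39, 40, 41, 48, 7, 44, 45, 16, 23, 12, 49, 20, 51, 28, 17, 24, 55, 56, 33, 52, 59.
The distinct values are {0, 1, 3, 4, 5, 7, 8, 9, 11, 12, 13, 15, 16, 17, 19, 20, 21, 23, 24, 25, 27, 28, 29, 31, 32, 33, 35, 36, 37, 39, 40, 41, 43, 44, 45, 47, 48, 49, 51, 52, 53, 55, 56, 57, 59}; there are 45 of them.

45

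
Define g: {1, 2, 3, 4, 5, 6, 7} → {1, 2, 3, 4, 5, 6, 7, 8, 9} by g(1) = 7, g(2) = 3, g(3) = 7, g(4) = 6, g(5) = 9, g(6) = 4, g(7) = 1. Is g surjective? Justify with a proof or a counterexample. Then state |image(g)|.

No element maps to 2, so g is not surjective.
The image of g is {1, 3, 4, 6, 7, 9}, which has 6 elements.

6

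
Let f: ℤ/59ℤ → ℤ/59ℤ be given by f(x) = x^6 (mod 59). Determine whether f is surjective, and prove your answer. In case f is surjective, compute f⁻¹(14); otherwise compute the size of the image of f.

f(29): Repeated squaring mod 59: 29^1 ≡ 29, 29^2 ≡ 29² = 841 ≡ 15, 29^4 ≡ 15² = 225 ≡ 48. Since 6 = 4 + 2, 29^6 ≡ 48·15: 48·15 = 720 ≡ 12. So 29^6 ≡ 12 (mod 59).
f(30): Repeated squaring mod 59: 30^1 ≡ 30, 30^2 ≡ 30² = 900 ≡ 15, 30^4 ≡ 15² = 225 ≡ 48. Since 6 = 4 + 2, 30^6 ≡ 48·15: 48·15 = 720 ≡ 12. So 30^6 ≡ 12 (mod 59).
So f(29) = f(30) = 12 while 29 ≠ 30, hence f is not injective.
A non-injective map from the 59-element set ℤ/59ℤ to itself takes at most 58 distinct values, so it cannot be surjective. Thus f is not surjective.
Since f is not surjective, we determine |image(f)|. Computing x^6 mod 59 for each x (by repeated squaring, reducing mod 59 at every step), the values f(0), f(1), …, f(58) are: 0, 1, 5, 21, 25, 49, 46, 3, 7, 28, 9, 27, 53, 19, 15, 26, 35, 20, 22, 48, 45, 4, 17, 51, 29, 41, 36, 57, 16, 12, 12, 16, 57, 36, 41, 29, 51, 17, 4, 45, 48, 22, 20, 35, 26, 15, 19, 53, 27, 9, 28, 7, 3, 46, 49, 25, 21, 5, 1.
The distinct values are {0, 1, 3, 4, 5, 7, 9, 12, 15, 16, 17, 19, 20, 21, 22, 25, 26, 27, 28, 29, 35, 36, 41, 45, 46, 48, 49, 51, 53, 57}; there are 30 of them.

30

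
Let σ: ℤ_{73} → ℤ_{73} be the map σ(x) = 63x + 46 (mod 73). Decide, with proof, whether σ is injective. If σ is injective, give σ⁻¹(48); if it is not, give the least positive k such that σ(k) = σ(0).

29

Recall that σ is injective when σ(s) = σ(t) forces s = t.
If σ(s) = σ(t), then 63s ≡ 63t (mod 73). Because gcd(63, 73) = 1, we may cancel 63 to get s ≡ t (mod 73).
Hence σ is injective.
We now compute 63⁻¹ mod 73 explicitly. Euclid's algorithm: 73 = 1·63 + 10, 63 = 6·10 + 3, 10 = 3·3 + 1; back-substituting gives 1 = 51·63 − 44·73, so 63⁻¹ ≡ 51 (mod 73).
Since σ is injective, we compute σ⁻¹(48): solve 63x + 46 ≡ 48 (mod 73), i.e. 63x ≡ 2 (mod 73).
Multiplying by 63⁻¹ = 51 gives x ≡ 51·2 = 102 = 1·73 + 29 ≡ 29 (mod 73).
Check: σ(29) = 63·29 + 46 = 1873 = 25·73 + 48 ≡ 48 (mod 73).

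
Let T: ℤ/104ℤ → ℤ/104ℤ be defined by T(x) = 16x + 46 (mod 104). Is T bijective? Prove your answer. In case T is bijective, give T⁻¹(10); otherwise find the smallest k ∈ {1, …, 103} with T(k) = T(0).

13

We have gcd(16, 104) = 8 > 1. Taking s = 0 and t = 13: T(0) = 46 and T(13) = 16·13 + 46 = 254 ≡ 46 (mod 104).
So T(0) = T(13) while 0 ≠ 13, hence T is not injective, hence not bijective.
Since T is not bijective, we find the least positive k with T(k) = T(0): this means 16k ≡ 0 (mod 104), i.e. 104 ∣ 16k. Since gcd(16, 104) = 8, dividing through by 8 this holds exactly when 13 ∣ 2k, and as gcd(2, 13) = 1, exactly when 13 ∣ k.
The smallest positive such k is 13.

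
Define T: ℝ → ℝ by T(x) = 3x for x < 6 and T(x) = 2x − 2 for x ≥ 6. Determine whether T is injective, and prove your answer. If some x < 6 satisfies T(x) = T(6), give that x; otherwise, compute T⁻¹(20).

10/3

Both pieces are strictly increasing (slopes 3 and 2), so each is injective on its own interval.
The left piece maps (−∞, 6) onto (−∞, 18); the right piece maps [6, ∞) onto [10, ∞).
These images overlap. In particular T(6) = 10 (right piece), and solving 3x = 10 on the left piece gives x = 10/3 < 6.
So T(10/3) = T(6) with 10/3 ≠ 6, and T is not injective. This x = 10/3 is the requested value below 6.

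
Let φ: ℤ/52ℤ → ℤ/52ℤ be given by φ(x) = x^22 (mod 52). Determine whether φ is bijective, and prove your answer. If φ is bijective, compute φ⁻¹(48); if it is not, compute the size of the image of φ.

φ(12): Repeated squaring mod 52: 12^1 ≡ 12, 12^2 ≡ 12² = 144 ≡ 40, 12^4 ≡ 40² = 1600 ≡ 40, 12^8 ≡ 40² = 1600 ≡ 40, 12^16 ≡ 40² = 1600 ≡ 40. Since 22 = 16 + 4 + 2, 12^22 ≡ 40·40·40: 40·40 = 1600 ≡ 40, then 40·40 = 1600 ≡ 40. So 12^22 ≡ 40 (mod 52).
φ(14): Repeated squaring mod 52: 14^1 ≡ 14, 14^2 ≡ 14² = 196 ≡ 40, 14^4 ≡ 40² = 1600 ≡ 40, 14^8 ≡ 40² = 1600 ≡ 40, 14^16 ≡ 40² = 1600 ≡ 40. Since 22 = 16 + 4 + 2, 14^22 ≡ 40·40·40: 40·40 = 1600 ≡ 40, then 40·40 = 1600 ≡ 40. So 14^22 ≡ 40 (mod 52).
So φ(12) = φ(14) = 40 while 12 ≠ 14, so φ is not injective, hence not bijective.
Since φ is not bijective, we determine |image(φ)|. Computing x^22 mod 52 for each x (by repeated squaring, reducing mod 52 at every step), the values φ(0), φ(1), …, φ(51) are: 0, 1, 36, 29, 48, 25, 4, 17, 12, 9, 16, 49, 40, 13, 40, 49, 16, 9, 12, 17, 4, 25, 48, 29, 36, 1, 0, 1, 36, 29, 48, 25, 4, 17, 12, 9, 16, 49, 40, 13, 40, 49, 16, 9, 12, 17, 4, 25, 48, 29, 36, 1.
The distinct values are {0, 1, 4, 9, 12, 13, 16, 17, 25, 29, 36, 40, 48, 49}; there are 14 of them.

14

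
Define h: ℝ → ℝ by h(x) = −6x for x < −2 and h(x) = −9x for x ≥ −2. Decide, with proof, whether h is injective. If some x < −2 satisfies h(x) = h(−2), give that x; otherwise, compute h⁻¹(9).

-3

Both pieces are strictly decreasing (slopes −6 and −9), so each is injective on its own interval.
The left piece maps (−∞, −2) onto (12, ∞); the right piece maps [−2, ∞) onto (−∞, 18].
These images overlap. In particular h(−2) = 18 (right piece), and solving −6x = 18 on the left piece gives x = −3 < −2.
So h(−3) = h(−2) with −3 ≠ −2, and h is not injective. This x = −3 is the requested value below −2.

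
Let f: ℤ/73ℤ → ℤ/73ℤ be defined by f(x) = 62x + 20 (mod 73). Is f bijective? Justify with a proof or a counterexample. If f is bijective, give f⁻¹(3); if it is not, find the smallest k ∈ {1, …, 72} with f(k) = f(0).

48

If f(u) = f(v), then 62u ≡ 62v (mod 73). Because gcd(62, 73) = 1, we may cancel 62 to get u ≡ v (mod 73).
We now compute 62⁻¹ mod 73 explicitly. Euclid's algorithm: 73 = 1·62 + 11, 62 = 5·11 + 7, 11 = 1·7 + 4, 7 = 1·4 + 3, 4 = 1·3 + 1; back-substituting gives 1 = 53·62 − 45·73, so 62⁻¹ ≡ 53 (mod 73).
Then y ↦ 53(y − 20) is a two-sided inverse to f, so every y ∈ ℤ/73ℤ has a preimage.
Therefore f is bijective.
Since f is bijective, we compute f⁻¹(3): solve 62x + 20 ≡ 3 (mod 73), i.e. 62x ≡ 56 (mod 73).
Multiplying by 62⁻¹ = 53 gives x ≡ 53·56 = 2968 = 40·73 + 48 ≡ 48 (mod 73).
Check: f(48) = 62·48 + 20 = 2996 = 41·73 + 3 ≡ 3 (mod 73).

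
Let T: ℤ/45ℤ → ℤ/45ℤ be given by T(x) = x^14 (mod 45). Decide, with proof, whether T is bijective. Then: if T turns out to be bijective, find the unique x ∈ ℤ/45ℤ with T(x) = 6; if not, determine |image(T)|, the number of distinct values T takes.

T(2): Repeated squaring mod 45: 2^1 ≡ 2, 2^2 ≡ 2² = 4, 2^4 ≡ 4² = 16, 2^8 ≡ 16² = 256 ≡ 31. Since 14 = 8 + 4 + 2, 2^14 ≡ 31·16·4: 31·16 = 496 ≡ 1, then 1·4 = 4. So 2^14 ≡ 4 (mod 45).
T(7): Repeated squaring mod 45: 7^1 ≡ 7, 7^2 ≡ 7² = 49 ≡ 4, 7^4 ≡ 4² = 16, 7^8 ≡ 16² = 256 ≡ 31. Since 14 = 8 + 4 + 2, 7^14 ≡ 31·16·4: 31·16 = 496 ≡ 1, then 1·4 = 4. So 7^14 ≡ 4 (mod 45).
So T(2) = T(7) = 4 while 2 ≠ 7, thus T is not injective, hence not bijective.
Since T is not bijective, we determine |image(T)|. Computing x^14 mod 45 for each x (by repeated squaring, reducing mod 45 at every step), the values T(0), T(1), …, T(44) are: 0, 1, 4, 9, 16, 25, 36, 4, 19, 36, 10, 31, 9, 34, 16, 0, 31, 19, 9, 1, 40, 36, 34, 34, 36, 40, 1, 9, 19, 31, 0, 16, 34, 9, 31, 10, 36, 19, 4, 36, 25, 16, 9, 4, 1.
The distinct values are {0, 1, 4, 9, 10, 16, 19, 25, 31, 34, 36, 40}; there are 12 of them.

12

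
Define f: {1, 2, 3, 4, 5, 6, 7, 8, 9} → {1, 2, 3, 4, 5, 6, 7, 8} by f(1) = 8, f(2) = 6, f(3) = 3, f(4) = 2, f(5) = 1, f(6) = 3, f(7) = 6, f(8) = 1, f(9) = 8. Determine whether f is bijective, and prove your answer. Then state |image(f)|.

f(3) = 3 = f(6) with 3 ≠ 6, so f is not injective, hence not bijective.
The image of f is {1, 2, 3, 6, 8}, which has 5 elements.

5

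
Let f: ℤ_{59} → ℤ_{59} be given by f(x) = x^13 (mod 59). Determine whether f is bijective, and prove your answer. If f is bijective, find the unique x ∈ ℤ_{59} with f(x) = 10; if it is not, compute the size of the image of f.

Since 59 is prime, the nonzero elements of ℤ_{59} form a cyclic group of order 58.
As gcd(13, 58) = 1, raising to the 13th power is a bijection on this group: if a^13 ≡ b^13 then (ab^{−1})^13 = 1, and the only element of order dividing gcd(13, 58) = 1 is 1, so a = b.
With f(0) = 0 this makes f injective on all of ℤ_{59}, hence bijective (finite equal-size domain and codomain). In particular f is bijective.
Since f is bijective, we find the preimage of 10. The inverse of x ↦ x^13 on (ℤ_{59})^× is x ↦ x^9, because 13·9 = 117 = 2·58 + 1 ≡ 1 (mod 58) and x^{58} = 1 for x ≠ 0 (Fermat). So f⁻¹(10) = 10^9 mod 59.
Repeated squaring mod 59: 10^1 ≡ 10, 10^2 ≡ 10² = 100 ≡ 41, 10^4 ≡ 41² = 1681 ≡ 29, 10^8 ≡ 29² = 841 ≡ 15. Since 9 = 8 + 1, 10^9 ≡ 15·10: 15·10 = 150 ≡ 32. So 10^9 ≡ 32 (mod 59).
Hence f⁻¹(10) = 32.

32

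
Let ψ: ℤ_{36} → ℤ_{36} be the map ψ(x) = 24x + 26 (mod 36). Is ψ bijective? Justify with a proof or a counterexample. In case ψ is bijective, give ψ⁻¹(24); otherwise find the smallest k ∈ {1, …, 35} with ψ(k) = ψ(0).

3

We have gcd(24, 36) = 12 > 1. Taking a = 0 and b = 3: ψ(0) = 26 and ψ(3) = 24·3 + 26 = 98 ≡ 26 (mod 36).
So ψ(0) = ψ(3) while 0 ≠ 3, therefore ψ is not injective, hence not bijective.
Since ψ is not bijective, we find the least positive k with ψ(k) = ψ(0): this means 24k ≡ 0 (mod 36), i.e. 36 ∣ 24k. Since gcd(24, 36) = 12, dividing through by 12 this holds exactly when 3 ∣ 2k, and as gcd(2, 3) = 1, exactly when 3 ∣ k.
The smallest positive such k is 3.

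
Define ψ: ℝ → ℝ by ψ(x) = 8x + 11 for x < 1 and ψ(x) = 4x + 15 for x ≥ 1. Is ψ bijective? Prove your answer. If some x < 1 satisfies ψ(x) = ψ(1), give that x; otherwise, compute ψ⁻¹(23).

Both pieces are strictly increasing (slopes 8 and 4), so each is injective on its own interval.
The left piece maps (−∞, 1) onto (−∞, 19); the right piece maps [1, ∞) onto [19, ∞).
Since 19 = 19, the images partition ℝ: ψ is injective and surjective, hence bijective.
Because the two images are disjoint, no x < 1 has ψ(x) = ψ(1), so we compute ψ⁻¹(23): 23 lies in [19, ∞), so solve 4x + 15 = 23: x = (23 − 15)/4 = 2.

2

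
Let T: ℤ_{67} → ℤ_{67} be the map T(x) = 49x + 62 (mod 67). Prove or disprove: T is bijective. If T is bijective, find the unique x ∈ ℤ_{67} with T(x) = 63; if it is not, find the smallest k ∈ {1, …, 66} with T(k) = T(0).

Recall that T is injective when T(a) = T(b) forces a = b.
If T(a) = T(b), then 49a ≡ 49b (mod 67). Because gcd(49, 67) = 1, we may cancel 49 to get a ≡ b (mod 67).
We now compute 49⁻¹ mod 67 explicitly. Euclid's algorithm: 67 = 1·49 + 18, 49 = 2·18 + 13, 18 = 1·13 + 5, 13 = 2·5 + 3, 5 = 1·3 + 2, 3 = 1·2 + 1; back-substituting gives 1 = 26·49 − 19·67, so 49⁻¹ ≡ 26 (mod 67).
Then y ↦ 26(y − 62) is a two-sided inverse to T, so every y ∈ ℤ_{67} has a preimage.
Therefore T is bijective.
Since T is bijective, we compute T⁻¹(63): solve 49x + 62 ≡ 63 (mod 67), i.e. 49x ≡ 1 (mod 67).
Multiplying by 49⁻¹ = 26 gives x ≡ 26·1 = 26 ≡ 26 (mod 67).
Check: T(26) = 49·26 + 62 = 1336 = 19·67 + 63 ≡ 63 (mod 67).

26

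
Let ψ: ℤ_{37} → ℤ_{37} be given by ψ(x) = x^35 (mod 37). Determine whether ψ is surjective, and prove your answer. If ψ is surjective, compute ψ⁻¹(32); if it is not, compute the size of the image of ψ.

Since 37 is prime, the nonzero elements of ℤ_{37} form a cyclic group of order 36.
As gcd(35, 36) = 1, raising to the 35th power is a bijection on this group: if x_1^35 ≡ x_2^35 then (x_1x_2^{−1})^35 = 1, and the only element of order dividing gcd(35, 36) = 1 is 1, so x_1 = x_2.
With ψ(0) = 0 this makes ψ injective on all of ℤ_{37}, hence bijective (finite equal-size domain and codomain). In particular ψ is surjective.
Since ψ is surjective, we find the preimage of 32. The inverse of x ↦ x^35 on (ℤ_{37})^× is x ↦ x^35, because 35·35 = 1225 = 34·36 + 1 ≡ 1 (mod 36) and x^{36} = 1 for x ≠ 0 (Fermat). So ψ⁻¹(32) = 32^35 mod 37.
Repeated squaring mod 37: 32^1 ≡ 32, 32^2 ≡ 32² = 1024 ≡ 25, 32^4 ≡ 25² = 625 ≡ 33, 32^8 ≡ 33² = 1089 ≡ 16, 32^16 ≡ 16² = 256 ≡ 34, 32^32 ≡ 34² = 1156 ≡ 9. Since 35 = 32 + 2 + 1, 32^35 ≡ 9·25·32: 9·25 = 225 ≡ 3, then 3·32 = 96 ≡ 22. So 32^35 ≡ 22 (mod 37).
Hence ψ⁻¹(32) = 22.

22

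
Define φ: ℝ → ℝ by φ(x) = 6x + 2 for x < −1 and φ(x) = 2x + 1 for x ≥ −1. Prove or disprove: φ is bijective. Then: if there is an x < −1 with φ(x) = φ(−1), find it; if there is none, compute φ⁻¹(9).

Both pieces are strictly increasing (slopes 6 and 2), so each is injective on its own interval.
The left piece maps (−∞, −1) onto (−∞, −4); the right piece maps [−1, ∞) onto [−1, ∞).
The images leave a gap (−4 has no preimage), so φ is not surjective, hence not bijective.
Because the two images are disjoint, no x < −1 has φ(x) = φ(−1), so we compute φ⁻¹(9): 9 lies in [−1, ∞), so solve 2x + 1 = 9: x = (9 − 1)/2 = 4.

4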